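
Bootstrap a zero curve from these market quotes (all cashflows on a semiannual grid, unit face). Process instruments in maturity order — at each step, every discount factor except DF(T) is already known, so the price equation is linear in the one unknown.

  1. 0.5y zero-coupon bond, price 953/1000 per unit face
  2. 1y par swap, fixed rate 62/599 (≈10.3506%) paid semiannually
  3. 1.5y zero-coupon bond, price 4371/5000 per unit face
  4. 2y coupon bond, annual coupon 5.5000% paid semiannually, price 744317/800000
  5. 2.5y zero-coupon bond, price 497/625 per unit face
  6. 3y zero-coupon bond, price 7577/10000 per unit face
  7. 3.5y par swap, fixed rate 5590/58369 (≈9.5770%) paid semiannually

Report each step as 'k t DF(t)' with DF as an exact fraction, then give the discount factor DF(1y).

step 1 [0.5y] zero: DF = P = 953/1000 ≈ 0.953000
step 2 [1y] swap r/2=31/599: DF=(1 − 31/599·(0.953000))/(1+31/599) = 9039/10000 ≈ 0.903900
step 3 [1.5y] zero: DF = P = 4371/5000 ≈ 0.874200
step 4 [2y] bond c/2=11/400: DF=(744317/800000 − 11/400·(0.953000+0.903900+0.874200))/(1+11/400) = 2081/2500 ≈ 0.832400
step 5 [2.5y] zero: DF = P = 497/625 ≈ 0.795200
step 6 [3y] zero: DF = P = 7577/10000 ≈ 0.757700
step 7 [3.5y] swap r/2=2795/58369: DF=(1 − 2795/58369·(0.953000+0.903900+0.874200+0.832400+0.795200+0.757700))/(1+2795/58369) = 1441/2000 ≈ 0.720500

1 1/2 953/1000
2 1 9039/10000
3 3/2 4371/5000
4 2 2081/2500
5 5/2 497/625
6 3 7577/10000
7 7/2 1441/2000
DF(1y) = 9039/10000 ≈ 0.903900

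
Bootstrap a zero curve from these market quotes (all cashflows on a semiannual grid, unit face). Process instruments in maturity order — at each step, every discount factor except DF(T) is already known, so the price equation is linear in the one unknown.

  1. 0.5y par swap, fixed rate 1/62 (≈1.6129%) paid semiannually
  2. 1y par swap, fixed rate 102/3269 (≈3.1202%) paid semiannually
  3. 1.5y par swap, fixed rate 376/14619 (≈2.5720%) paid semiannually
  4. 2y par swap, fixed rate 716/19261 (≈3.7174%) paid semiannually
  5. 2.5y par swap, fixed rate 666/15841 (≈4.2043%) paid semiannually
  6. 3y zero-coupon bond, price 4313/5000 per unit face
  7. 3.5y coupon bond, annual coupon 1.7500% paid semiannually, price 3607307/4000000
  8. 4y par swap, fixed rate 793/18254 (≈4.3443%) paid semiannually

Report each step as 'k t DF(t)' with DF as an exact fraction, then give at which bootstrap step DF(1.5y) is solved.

step 1 [0.5y] swap r/2=1/124: DF=(1 − 1/124·(0))/(1+1/124) = 124/125 ≈ 0.992000
step 2 [1y] swap r/2=51/3269: DF=(1 − 51/3269·(0.992000))/(1+51/3269) = 4847/5000 ≈ 0.969400
step 3 [1.5y] swap r/2=188/14619: DF=(1 − 188/14619·(0.992000+0.969400))/(1+188/14619) = 1203/1250 ≈ 0.962400
step 4 [2y] swap r/2=358/19261: DF=(1 − 358/19261·(0.992000+0.969400+0.962400))/(1+358/19261) = 2321/2500 ≈ 0.928400
step 5 [2.5y] swap r/2=333/15841: DF=(1 − 333/15841·(0.992000+0.969400+0.962400+0.928400))/(1+333/15841) = 9001/10000 ≈ 0.900100
step 6 [3y] zero: DF = P = 4313/5000 ≈ 0.862600
step 7 [3.5y] bond c/2=7/800: DF=(3607307/4000000 − 7/800·(0.992000+0.969400+0.962400+0.928400+0.900100+0.862600))/(1+7/800) = 8453/10000 ≈ 0.845300
step 8 [4y] swap r/2=793/36508: DF=(1 − 793/36508·(0.992000+0.969400+0.962400+0.928400+0.900100+0.862600+0.845300))/(1+793/36508) = 4207/5000 ≈ 0.841400

1 1/2 124/125
2 1 4847/5000
3 3/2 1203/1250
4 2 2321/2500
5 5/2 9001/10000
6 3 4313/5000
7 7/2 8453/10000
8 4 4207/5000
DF(1.5y) is solved at step 3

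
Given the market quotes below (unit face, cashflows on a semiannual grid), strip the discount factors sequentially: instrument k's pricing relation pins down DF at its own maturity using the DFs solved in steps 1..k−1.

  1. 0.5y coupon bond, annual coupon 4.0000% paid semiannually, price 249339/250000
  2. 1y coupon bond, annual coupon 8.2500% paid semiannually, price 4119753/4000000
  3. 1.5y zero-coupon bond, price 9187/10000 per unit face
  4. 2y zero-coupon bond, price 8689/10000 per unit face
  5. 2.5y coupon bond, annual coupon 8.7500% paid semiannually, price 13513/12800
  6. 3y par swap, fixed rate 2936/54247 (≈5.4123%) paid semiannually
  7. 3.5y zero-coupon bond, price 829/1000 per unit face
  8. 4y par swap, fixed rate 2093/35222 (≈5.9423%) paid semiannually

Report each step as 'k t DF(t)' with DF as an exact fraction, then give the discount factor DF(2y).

1 1/2 4889/5000
2 1 594/625
3 3/2 9187/10000
4 2 8689/10000
5 5/2 8557/10000
6 3 2133/2500
7 7/2 829/1000
8 4 7907/10000
DF(2y) = 8689/10000 ≈ 0.868900

step 1 [0.5y] bond c/2=1/50: DF=(249339/250000 − 1/50·(0))/(1+1/50) = 4889/5000 ≈ 0.977800
step 2 [1y] bond c/2=33/800: DF=(4119753/4000000 − 33/800·(0.977800))/(1+33/800) = 594/625 ≈ 0.950400
step 3 [1.5y] zero: DF = P = 9187/10000 ≈ 0.918700
step 4 [2y] zero: DF = P = 8689/10000 ≈ 0.868900
step 5 [2.5y] bond c/2=7/160: DF=(13513/12800 − 7/160·(0.977800+0.950400+0.918700+0.868900))/(1+7/160) = 8557/10000 ≈ 0.855700
step 6 [3y] swap r/2=1468/54247: DF=(1 − 1468/54247·(0.977800+0.950400+0.918700+0.868900+0.855700))/(1+1468/54247) = 2133/2500 ≈ 0.853200
step 7 [3.5y] zero: DF = P = 829/1000 ≈ 0.829000
step 8 [4y] swap r/2=2093/70444: DF=(1 − 2093/70444·(0.977800+0.950400+0.918700+0.868900+0.855700+0.853200+0.829000))/(1+2093/70444) = 7907/10000 ≈ 0.790700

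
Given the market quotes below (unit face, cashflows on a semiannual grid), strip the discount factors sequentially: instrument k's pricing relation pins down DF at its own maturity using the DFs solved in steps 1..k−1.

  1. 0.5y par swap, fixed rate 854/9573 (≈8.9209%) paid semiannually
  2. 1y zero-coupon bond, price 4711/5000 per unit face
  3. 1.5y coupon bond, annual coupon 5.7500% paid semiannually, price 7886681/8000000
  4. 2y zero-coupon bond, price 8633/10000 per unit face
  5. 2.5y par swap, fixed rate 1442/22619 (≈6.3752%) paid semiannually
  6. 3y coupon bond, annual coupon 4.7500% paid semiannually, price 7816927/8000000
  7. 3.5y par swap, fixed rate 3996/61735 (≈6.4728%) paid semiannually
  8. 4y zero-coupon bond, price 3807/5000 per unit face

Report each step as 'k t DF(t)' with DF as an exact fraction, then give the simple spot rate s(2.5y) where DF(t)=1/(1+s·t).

step 1 [0.5y] swap r/2=427/9573: DF=(1 − 427/9573·(0))/(1+427/9573) = 9573/10000 ≈ 0.957300
step 2 [1y] zero: DF = P = 4711/5000 ≈ 0.942200
step 3 [1.5y] bond c/2=23/800: DF=(7886681/8000000 − 23/800·(0.957300+0.942200))/(1+23/800) = 2263/2500 ≈ 0.905200
step 4 [2y] zero: DF = P = 8633/10000 ≈ 0.863300
step 5 [2.5y] swap r/2=721/22619: DF=(1 − 721/22619·(0.957300+0.942200+0.905200+0.863300))/(1+721/22619) = 4279/5000 ≈ 0.855800
step 6 [3y] bond c/2=19/800: DF=(7816927/8000000 − 19/800·(0.957300+0.942200+0.905200+0.863300+0.855800))/(1+19/800) = 1699/2000 ≈ 0.849500
step 7 [3.5y] swap r/2=1998/61735: DF=(1 − 1998/61735·(0.957300+0.942200+0.905200+0.863300+0.855800+0.849500))/(1+1998/61735) = 4001/5000 ≈ 0.800200
step 8 [4y] zero: DF = P = 3807/5000 ≈ 0.761400

1 1/2 9573/10000
2 1 4711/5000
3 3/2 2263/2500
4 2 8633/10000
5 5/2 4279/5000
6 3 1699/2000
7 7/2 4001/5000
8 4 3807/5000
s(2.5y) = (1/(4279/5000) − 1)/(5/2) = 1442/21395 ≈ 6.7399%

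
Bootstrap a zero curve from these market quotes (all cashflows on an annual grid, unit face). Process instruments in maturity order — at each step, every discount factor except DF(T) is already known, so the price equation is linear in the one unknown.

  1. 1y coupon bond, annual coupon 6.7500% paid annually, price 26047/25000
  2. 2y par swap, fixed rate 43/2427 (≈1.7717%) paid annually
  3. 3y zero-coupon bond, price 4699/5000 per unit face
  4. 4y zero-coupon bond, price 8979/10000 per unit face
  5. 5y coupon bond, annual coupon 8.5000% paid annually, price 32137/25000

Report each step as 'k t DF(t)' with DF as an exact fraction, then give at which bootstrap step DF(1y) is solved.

1 1 122/125
2 2 1207/1250
3 3 4699/5000
4 4 8979/10000
5 5 8887/10000
DF(1y) is solved at step 1

step 1 [1y] bond c/1=27/400: DF=(26047/25000 − 27/400·(0))/(1+27/400) = 122/125 ≈ 0.976000
step 2 [2y] swap r/1=43/2427: DF=(1 − 43/2427·(0.976000))/(1+43/2427) = 1207/1250 ≈ 0.965600
step 3 [3y] zero: DF = P = 4699/5000 ≈ 0.939800
step 4 [4y] zero: DF = P = 8979/10000 ≈ 0.897900
step 5 [5y] bond c/1=17/200: DF=(32137/25000 − 17/200·(0.976000+0.965600+0.939800+0.897900))/(1+17/200) = 8887/10000 ≈ 0.888700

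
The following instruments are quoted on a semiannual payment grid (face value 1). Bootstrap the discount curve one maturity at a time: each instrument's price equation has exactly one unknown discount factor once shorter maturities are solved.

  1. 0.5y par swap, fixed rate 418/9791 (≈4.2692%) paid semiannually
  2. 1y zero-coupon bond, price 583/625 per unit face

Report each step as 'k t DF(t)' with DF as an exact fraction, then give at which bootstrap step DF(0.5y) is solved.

1 1/2 9791/10000
2 1 583/625
DF(0.5y) is solved at step 1

step 1 [0.5y] swap r/2=209/9791: DF=(1 − 209/9791·(0))/(1+209/9791) = 9791/10000 ≈ 0.979100
step 2 [1y] zero: DF = P = 583/625 ≈ 0.932800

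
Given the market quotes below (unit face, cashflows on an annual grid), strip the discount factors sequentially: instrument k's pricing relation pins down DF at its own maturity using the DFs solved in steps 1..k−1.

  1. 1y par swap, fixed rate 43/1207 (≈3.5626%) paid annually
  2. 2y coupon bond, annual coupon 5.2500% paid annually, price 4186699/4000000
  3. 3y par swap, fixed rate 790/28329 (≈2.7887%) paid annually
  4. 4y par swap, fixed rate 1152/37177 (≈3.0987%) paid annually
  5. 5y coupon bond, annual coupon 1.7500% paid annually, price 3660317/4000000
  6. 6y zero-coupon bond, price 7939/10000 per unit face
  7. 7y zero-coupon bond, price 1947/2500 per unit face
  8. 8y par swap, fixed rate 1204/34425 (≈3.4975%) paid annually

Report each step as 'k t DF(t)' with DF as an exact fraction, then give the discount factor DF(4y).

step 1 [1y] swap r/1=43/1207: DF=(1 − 43/1207·(0))/(1+43/1207) = 1207/1250 ≈ 0.965600
step 2 [2y] bond c/1=21/400: DF=(4186699/4000000 − 21/400·(0.965600))/(1+21/400) = 9463/10000 ≈ 0.946300
step 3 [3y] swap r/1=790/28329: DF=(1 − 790/28329·(0.965600+0.946300))/(1+790/28329) = 921/1000 ≈ 0.921000
step 4 [4y] swap r/1=1152/37177: DF=(1 − 1152/37177·(0.965600+0.946300+0.921000))/(1+1152/37177) = 553/625 ≈ 0.884800
step 5 [5y] bond c/1=7/400: DF=(3660317/4000000 − 7/400·(0.965600+0.946300+0.921000+0.884800))/(1+7/400) = 4177/5000 ≈ 0.835400
step 6 [6y] zero: DF = P = 7939/10000 ≈ 0.793900
step 7 [7y] zero: DF = P = 1947/2500 ≈ 0.778800
step 8 [8y] swap r/1=1204/34425: DF=(1 − 1204/34425·(0.965600+0.946300+0.921000+0.884800+0.835400+0.793900+0.778800))/(1+1204/34425) = 949/1250 ≈ 0.759200

1 1 1207/1250
2 2 9463/10000
3 3 921/1000
4 4 553/625
5 5 4177/5000
6 6 7939/10000
7 7 1947/2500
8 8 949/1250
DF(4y) = 553/625 ≈ 0.884800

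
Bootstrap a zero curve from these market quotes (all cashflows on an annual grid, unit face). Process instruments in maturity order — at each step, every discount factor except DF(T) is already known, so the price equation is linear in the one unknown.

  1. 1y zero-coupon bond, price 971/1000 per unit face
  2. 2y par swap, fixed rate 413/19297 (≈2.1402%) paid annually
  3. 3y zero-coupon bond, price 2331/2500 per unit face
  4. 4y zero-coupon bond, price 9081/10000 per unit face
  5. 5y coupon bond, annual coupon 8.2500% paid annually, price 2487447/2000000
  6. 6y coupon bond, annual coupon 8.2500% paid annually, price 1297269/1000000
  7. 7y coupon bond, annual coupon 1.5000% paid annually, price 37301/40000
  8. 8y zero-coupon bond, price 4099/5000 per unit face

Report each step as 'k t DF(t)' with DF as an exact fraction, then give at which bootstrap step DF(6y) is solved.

1 1 971/1000
2 2 9587/10000
3 3 2331/2500
4 4 9081/10000
5 5 1077/1250
6 6 4227/5000
7 7 4189/5000
8 8 4099/5000
DF(6y) is solved at step 6

step 1 [1y] zero: DF = P = 971/1000 ≈ 0.971000
step 2 [2y] swap r/1=413/19297: DF=(1 − 413/19297·(0.971000))/(1+413/19297) = 9587/10000 ≈ 0.958700
step 3 [3y] zero: DF = P = 2331/2500 ≈ 0.932400
step 4 [4y] zero: DF = P = 9081/10000 ≈ 0.908100
step 5 [5y] bond c/1=33/400: DF=(2487447/2000000 − 33/400·(0.971000+0.958700+0.932400+0.908100))/(1+33/400) = 1077/1250 ≈ 0.861600
step 6 [6y] bond c/1=33/400: DF=(1297269/1000000 − 33/400·(0.971000+0.958700+0.932400+0.908100+0.861600))/(1+33/400) = 4227/5000 ≈ 0.845400
step 7 [7y] bond c/1=3/200: DF=(37301/40000 − 3/200·(0.971000+0.958700+0.932400+0.908100+0.861600+0.845400))/(1+3/200) = 4189/5000 ≈ 0.837800
step 8 [8y] zero: DF = P = 4099/5000 ≈ 0.819800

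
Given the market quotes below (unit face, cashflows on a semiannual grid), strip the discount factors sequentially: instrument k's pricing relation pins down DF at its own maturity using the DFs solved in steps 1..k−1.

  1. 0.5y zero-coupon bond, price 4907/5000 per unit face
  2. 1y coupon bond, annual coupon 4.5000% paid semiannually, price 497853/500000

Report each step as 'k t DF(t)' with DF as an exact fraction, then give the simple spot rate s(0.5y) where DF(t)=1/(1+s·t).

step 1 [0.5y] zero: DF = P = 4907/5000 ≈ 0.981400
step 2 [1y] bond c/2=9/400: DF=(497853/500000 − 9/400·(0.981400))/(1+9/400) = 4761/5000 ≈ 0.952200

1 1/2 4907/5000
2 1 4761/5000
s(0.5y) = (1/(4907/5000) − 1)/(1/2) = 186/4907 ≈ 3.7905%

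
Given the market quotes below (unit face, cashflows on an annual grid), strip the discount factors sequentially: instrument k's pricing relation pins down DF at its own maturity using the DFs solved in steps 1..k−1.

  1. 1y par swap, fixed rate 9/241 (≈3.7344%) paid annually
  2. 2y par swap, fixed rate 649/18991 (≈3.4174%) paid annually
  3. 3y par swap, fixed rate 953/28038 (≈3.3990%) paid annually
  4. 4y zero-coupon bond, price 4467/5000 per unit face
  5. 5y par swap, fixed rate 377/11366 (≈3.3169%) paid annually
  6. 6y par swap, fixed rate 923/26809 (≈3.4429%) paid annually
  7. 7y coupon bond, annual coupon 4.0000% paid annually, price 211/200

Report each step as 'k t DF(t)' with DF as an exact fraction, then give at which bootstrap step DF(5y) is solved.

1 1 241/250
2 2 9351/10000
3 3 9047/10000
4 4 4467/5000
5 5 2123/2500
6 6 4077/5000
7 7 4041/5000
DF(5y) is solved at step 5

step 1 [1y] swap r/1=9/241: DF=(1 − 9/241·(0))/(1+9/241) = 241/250 ≈ 0.964000
step 2 [2y] swap r/1=649/18991: DF=(1 − 649/18991·(0.964000))/(1+649/18991) = 9351/10000 ≈ 0.935100
step 3 [3y] swap r/1=953/28038: DF=(1 − 953/28038·(0.964000+0.935100))/(1+953/28038) = 9047/10000 ≈ 0.904700
step 4 [4y] zero: DF = P = 4467/5000 ≈ 0.893400
step 5 [5y] swap r/1=377/11366: DF=(1 − 377/11366·(0.964000+0.935100+0.904700+0.893400))/(1+377/11366) = 2123/2500 ≈ 0.849200
step 6 [6y] swap r/1=923/26809: DF=(1 − 923/26809·(0.964000+0.935100+0.904700+0.893400+0.849200))/(1+923/26809) = 4077/5000 ≈ 0.815400
step 7 [7y] bond c/1=1/25: DF=(211/200 − 1/25·(0.964000+0.935100+0.904700+0.893400+0.849200+0.815400))/(1+1/25) = 4041/5000 ≈ 0.808200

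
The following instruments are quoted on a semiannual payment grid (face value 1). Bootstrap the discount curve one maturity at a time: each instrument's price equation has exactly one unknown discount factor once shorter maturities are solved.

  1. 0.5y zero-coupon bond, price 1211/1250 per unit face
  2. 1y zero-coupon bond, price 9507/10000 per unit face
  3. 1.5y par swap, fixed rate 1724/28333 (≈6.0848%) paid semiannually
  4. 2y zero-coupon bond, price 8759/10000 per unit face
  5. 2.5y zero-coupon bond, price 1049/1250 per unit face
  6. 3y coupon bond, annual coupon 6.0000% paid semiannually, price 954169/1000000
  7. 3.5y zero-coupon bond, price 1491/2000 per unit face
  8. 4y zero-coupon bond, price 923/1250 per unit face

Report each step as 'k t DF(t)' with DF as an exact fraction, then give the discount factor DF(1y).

1 1/2 1211/1250
2 1 9507/10000
3 3/2 4569/5000
4 2 8759/10000
5 5/2 1049/1250
6 3 7939/10000
7 7/2 1491/2000
8 4 923/1250
DF(1y) = 9507/10000 ≈ 0.950700

step 1 [0.5y] zero: DF = P = 1211/1250 ≈ 0.968800
step 2 [1y] zero: DF = P = 9507/10000 ≈ 0.950700
step 3 [1.5y] swap r/2=862/28333: DF=(1 − 862/28333·(0.968800+0.950700))/(1+862/28333) = 4569/5000 ≈ 0.913800
step 4 [2y] zero: DF = P = 8759/10000 ≈ 0.875900
step 5 [2.5y] zero: DF = P = 1049/1250 ≈ 0.839200
step 6 [3y] bond c/2=3/100: DF=(954169/1000000 − 3/100·(0.968800+0.950700+0.913800+0.875900+0.839200))/(1+3/100) = 7939/10000 ≈ 0.793900
step 7 [3.5y] zero: DF = P = 1491/2000 ≈ 0.745500
step 8 [4y] zero: DF = P = 923/1250 ≈ 0.738400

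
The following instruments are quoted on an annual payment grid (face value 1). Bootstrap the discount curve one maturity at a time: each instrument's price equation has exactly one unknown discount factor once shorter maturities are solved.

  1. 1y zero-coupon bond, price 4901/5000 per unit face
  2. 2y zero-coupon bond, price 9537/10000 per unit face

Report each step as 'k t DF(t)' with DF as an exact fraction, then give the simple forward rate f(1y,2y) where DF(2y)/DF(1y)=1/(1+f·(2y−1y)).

step 1 [1y] zero: DF = P = 4901/5000 ≈ 0.980200
step 2 [2y] zero: DF = P = 9537/10000 ≈ 0.953700

1 1 4901/5000
2 2 9537/10000
f(1y,2y) = ((4901/5000)/(9537/10000) − 1)/(1) = 265/9537 ≈ 2.7787%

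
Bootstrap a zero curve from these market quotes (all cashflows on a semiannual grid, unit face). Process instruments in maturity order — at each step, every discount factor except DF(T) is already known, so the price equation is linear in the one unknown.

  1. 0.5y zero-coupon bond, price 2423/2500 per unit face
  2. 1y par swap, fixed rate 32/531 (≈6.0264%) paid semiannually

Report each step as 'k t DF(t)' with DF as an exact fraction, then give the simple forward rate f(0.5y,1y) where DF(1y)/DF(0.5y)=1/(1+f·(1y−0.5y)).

1 1/2 2423/2500
2 1 589/625
f(0.5y,1y) = ((2423/2500)/(589/625) − 1)/(1/2) = 67/1178 ≈ 5.6876%

step 1 [0.5y] zero: DF = P = 2423/2500 ≈ 0.969200
step 2 [1y] swap r/2=16/531: DF=(1 − 16/531·(0.969200))/(1+16/531) = 589/625 ≈ 0.942400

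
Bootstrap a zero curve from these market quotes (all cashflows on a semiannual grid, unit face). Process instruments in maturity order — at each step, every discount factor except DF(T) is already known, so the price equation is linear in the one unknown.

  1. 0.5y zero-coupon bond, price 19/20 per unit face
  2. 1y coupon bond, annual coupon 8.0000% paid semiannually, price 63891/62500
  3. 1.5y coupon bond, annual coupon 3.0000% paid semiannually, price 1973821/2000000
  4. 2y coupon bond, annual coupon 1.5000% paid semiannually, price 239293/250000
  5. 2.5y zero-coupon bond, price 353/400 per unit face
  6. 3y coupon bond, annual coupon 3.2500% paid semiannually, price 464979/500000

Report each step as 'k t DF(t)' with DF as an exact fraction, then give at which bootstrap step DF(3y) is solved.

1 1/2 19/20
2 1 1183/1250
3 3/2 9443/10000
4 2 9289/10000
5 5/2 353/400
6 3 8407/10000
DF(3y) is solved at step 6

step 1 [0.5y] zero: DF = P = 19/20 ≈ 0.950000
step 2 [1y] bond c/2=1/25: DF=(63891/62500 − 1/25·(0.950000))/(1+1/25) = 1183/1250 ≈ 0.946400
step 3 [1.5y] bond c/2=3/200: DF=(1973821/2000000 − 3/200·(0.950000+0.946400))/(1+3/200) = 9443/10000 ≈ 0.944300
step 4 [2y] bond c/2=3/400: DF=(239293/250000 − 3/400·(0.950000+0.946400+0.944300))/(1+3/400) = 9289/10000 ≈ 0.928900
step 5 [2.5y] zero: DF = P = 353/400 ≈ 0.882500
step 6 [3y] bond c/2=13/800: DF=(464979/500000 − 13/800·(0.950000+0.946400+0.944300+0.928900+0.882500))/(1+13/800) = 8407/10000 ≈ 0.840700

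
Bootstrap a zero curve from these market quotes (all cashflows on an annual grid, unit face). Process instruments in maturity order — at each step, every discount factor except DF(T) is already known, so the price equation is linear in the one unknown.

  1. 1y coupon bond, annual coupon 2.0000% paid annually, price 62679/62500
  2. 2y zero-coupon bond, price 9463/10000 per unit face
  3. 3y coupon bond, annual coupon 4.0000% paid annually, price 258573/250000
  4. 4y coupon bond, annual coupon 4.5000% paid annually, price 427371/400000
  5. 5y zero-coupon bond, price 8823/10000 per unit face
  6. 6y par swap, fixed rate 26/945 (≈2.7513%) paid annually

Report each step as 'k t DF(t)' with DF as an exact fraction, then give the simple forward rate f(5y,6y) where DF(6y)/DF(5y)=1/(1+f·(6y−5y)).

step 1 [1y] bond c/1=1/50: DF=(62679/62500 − 1/50·(0))/(1+1/50) = 1229/1250 ≈ 0.983200
step 2 [2y] zero: DF = P = 9463/10000 ≈ 0.946300
step 3 [3y] bond c/1=1/25: DF=(258573/250000 − 1/25·(0.983200+0.946300))/(1+1/25) = 9203/10000 ≈ 0.920300
step 4 [4y] bond c/1=9/200: DF=(427371/400000 − 9/200·(0.983200+0.946300+0.920300))/(1+9/200) = 8997/10000 ≈ 0.899700
step 5 [5y] zero: DF = P = 8823/10000 ≈ 0.882300
step 6 [6y] swap r/1=26/945: DF=(1 − 26/945·(0.983200+0.946300+0.920300+0.899700+0.882300))/(1+26/945) = 2123/2500 ≈ 0.849200

1 1 1229/1250
2 2 9463/10000
3 3 9203/10000
4 4 8997/10000
5 5 8823/10000
6 6 2123/2500
f(5y,6y) = ((8823/10000)/(2123/2500) − 1)/(1) = 331/8492 ≈ 3.8978%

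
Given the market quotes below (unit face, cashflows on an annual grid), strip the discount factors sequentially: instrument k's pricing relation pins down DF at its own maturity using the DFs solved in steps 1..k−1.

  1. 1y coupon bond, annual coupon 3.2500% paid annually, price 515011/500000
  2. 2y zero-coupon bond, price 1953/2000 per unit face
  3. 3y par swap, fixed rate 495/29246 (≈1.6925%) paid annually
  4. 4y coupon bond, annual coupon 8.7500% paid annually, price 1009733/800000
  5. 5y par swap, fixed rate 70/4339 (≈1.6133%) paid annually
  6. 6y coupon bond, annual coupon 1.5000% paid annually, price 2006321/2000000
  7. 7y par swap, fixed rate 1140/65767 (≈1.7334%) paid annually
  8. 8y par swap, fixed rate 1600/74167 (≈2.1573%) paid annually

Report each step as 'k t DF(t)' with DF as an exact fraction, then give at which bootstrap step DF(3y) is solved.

step 1 [1y] bond c/1=13/400: DF=(515011/500000 − 13/400·(0))/(1+13/400) = 1247/1250 ≈ 0.997600
step 2 [2y] zero: DF = P = 1953/2000 ≈ 0.976500
step 3 [3y] swap r/1=495/29246: DF=(1 − 495/29246·(0.997600+0.976500))/(1+495/29246) = 1901/2000 ≈ 0.950500
step 4 [4y] bond c/1=7/80: DF=(1009733/800000 − 7/80·(0.997600+0.976500+0.950500))/(1+7/80) = 9253/10000 ≈ 0.925300
step 5 [5y] swap r/1=70/4339: DF=(1 − 70/4339·(0.997600+0.976500+0.950500+0.925300))/(1+70/4339) = 923/1000 ≈ 0.923000
step 6 [6y] bond c/1=3/200: DF=(2006321/2000000 − 3/200·(0.997600+0.976500+0.950500+0.925300+0.923000))/(1+3/200) = 4589/5000 ≈ 0.917800
step 7 [7y] swap r/1=1140/65767: DF=(1 − 1140/65767·(0.997600+0.976500+0.950500+0.925300+0.923000+0.917800))/(1+1140/65767) = 443/500 ≈ 0.886000
step 8 [8y] swap r/1=1600/74167: DF=(1 − 1600/74167·(0.997600+0.976500+0.950500+0.925300+0.923000+0.917800+0.886000))/(1+1600/74167) = 21/25 ≈ 0.840000

1 1 1247/1250
2 2 1953/2000
3 3 1901/2000
4 4 9253/10000
5 5 923/1000
6 6 4589/5000
7 7 443/500
8 8 21/25
DF(3y) is solved at step 3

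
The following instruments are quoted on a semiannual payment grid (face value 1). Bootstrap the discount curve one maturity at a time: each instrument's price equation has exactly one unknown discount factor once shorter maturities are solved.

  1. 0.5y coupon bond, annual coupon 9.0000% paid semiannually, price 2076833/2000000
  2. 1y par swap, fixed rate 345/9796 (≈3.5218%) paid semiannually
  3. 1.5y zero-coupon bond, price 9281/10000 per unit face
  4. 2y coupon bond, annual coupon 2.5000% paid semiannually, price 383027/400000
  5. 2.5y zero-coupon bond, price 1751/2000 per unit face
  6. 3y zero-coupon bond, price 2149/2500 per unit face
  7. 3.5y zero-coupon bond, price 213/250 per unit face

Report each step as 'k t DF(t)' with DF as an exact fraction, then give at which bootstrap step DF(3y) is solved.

step 1 [0.5y] bond c/2=9/200: DF=(2076833/2000000 − 9/200·(0))/(1+9/200) = 9937/10000 ≈ 0.993700
step 2 [1y] swap r/2=345/19592: DF=(1 − 345/19592·(0.993700))/(1+345/19592) = 1931/2000 ≈ 0.965500
step 3 [1.5y] zero: DF = P = 9281/10000 ≈ 0.928100
step 4 [2y] bond c/2=1/80: DF=(383027/400000 − 1/80·(0.993700+0.965500+0.928100))/(1+1/80) = 9101/10000 ≈ 0.910100
step 5 [2.5y] zero: DF = P = 1751/2000 ≈ 0.875500
step 6 [3y] zero: DF = P = 2149/2500 ≈ 0.859600
step 7 [3.5y] zero: DF = P = 213/250 ≈ 0.852000

1 1/2 9937/10000
2 1 1931/2000
3 3/2 9281/10000
4 2 9101/10000
5 5/2 1751/2000
6 3 2149/2500
7 7/2 213/250
DF(3y) is solved at step 6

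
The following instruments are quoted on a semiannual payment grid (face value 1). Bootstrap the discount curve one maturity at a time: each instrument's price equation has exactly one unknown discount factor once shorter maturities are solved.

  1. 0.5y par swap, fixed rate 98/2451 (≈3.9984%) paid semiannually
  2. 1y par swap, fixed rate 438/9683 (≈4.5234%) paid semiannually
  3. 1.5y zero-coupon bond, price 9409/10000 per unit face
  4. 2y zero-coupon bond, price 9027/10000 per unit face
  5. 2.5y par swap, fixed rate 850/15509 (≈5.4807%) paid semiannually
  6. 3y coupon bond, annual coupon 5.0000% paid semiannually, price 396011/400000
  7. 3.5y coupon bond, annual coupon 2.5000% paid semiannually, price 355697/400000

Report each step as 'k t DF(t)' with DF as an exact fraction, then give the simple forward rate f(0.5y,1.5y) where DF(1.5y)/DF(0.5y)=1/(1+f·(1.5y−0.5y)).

1 1/2 2451/2500
2 1 4781/5000
3 3/2 9409/10000
4 2 9027/10000
5 5/2 349/400
6 3 2131/2500
7 7/2 8103/10000
f(0.5y,1.5y) = ((2451/2500)/(9409/10000) − 1)/(1) = 395/9409 ≈ 4.1981%

step 1 [0.5y] swap r/2=49/2451: DF=(1 − 49/2451·(0))/(1+49/2451) = 2451/2500 ≈ 0.980400
step 2 [1y] swap r/2=219/9683: DF=(1 − 219/9683·(0.980400))/(1+219/9683) = 4781/5000 ≈ 0.956200
step 3 [1.5y] zero: DF = P = 9409/10000 ≈ 0.940900
step 4 [2y] zero: DF = P = 9027/10000 ≈ 0.902700
step 5 [2.5y] swap r/2=425/15509: DF=(1 − 425/15509·(0.980400+0.956200+0.940900+0.902700))/(1+425/15509) = 349/400 ≈ 0.872500
step 6 [3y] bond c/2=1/40: DF=(396011/400000 − 1/40·(0.980400+0.956200+0.940900+0.902700+0.872500))/(1+1/40) = 2131/2500 ≈ 0.852400
step 7 [3.5y] bond c/2=1/80: DF=(355697/400000 − 1/80·(0.980400+0.956200+0.940900+0.902700+0.872500+0.852400))/(1+1/80) = 8103/10000 ≈ 0.810300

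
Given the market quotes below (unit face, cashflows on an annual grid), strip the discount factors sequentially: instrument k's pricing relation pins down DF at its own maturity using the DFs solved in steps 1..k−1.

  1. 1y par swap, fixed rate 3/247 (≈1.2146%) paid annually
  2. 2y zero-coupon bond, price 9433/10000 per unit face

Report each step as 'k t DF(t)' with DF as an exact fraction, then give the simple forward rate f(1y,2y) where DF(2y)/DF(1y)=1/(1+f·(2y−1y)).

1 1 247/250
2 2 9433/10000
f(1y,2y) = ((247/250)/(9433/10000) − 1)/(1) = 447/9433 ≈ 4.7387%

step 1 [1y] swap r/1=3/247: DF=(1 − 3/247·(0))/(1+3/247) = 247/250 ≈ 0.988000
step 2 [2y] zero: DF = P = 9433/10000 ≈ 0.943300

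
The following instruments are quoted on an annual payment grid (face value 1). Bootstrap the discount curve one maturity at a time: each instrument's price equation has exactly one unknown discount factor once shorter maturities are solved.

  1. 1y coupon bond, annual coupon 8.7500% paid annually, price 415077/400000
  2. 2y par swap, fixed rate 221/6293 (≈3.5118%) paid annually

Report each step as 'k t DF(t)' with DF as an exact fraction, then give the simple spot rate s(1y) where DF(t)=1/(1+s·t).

step 1 [1y] bond c/1=7/80: DF=(415077/400000 − 7/80·(0))/(1+7/80) = 4771/5000 ≈ 0.954200
step 2 [2y] swap r/1=221/6293: DF=(1 − 221/6293·(0.954200))/(1+221/6293) = 9337/10000 ≈ 0.933700

1 1 4771/5000
2 2 9337/10000
s(1y) = (1/(4771/5000) − 1)/(1) = 229/4771 ≈ 4.7998%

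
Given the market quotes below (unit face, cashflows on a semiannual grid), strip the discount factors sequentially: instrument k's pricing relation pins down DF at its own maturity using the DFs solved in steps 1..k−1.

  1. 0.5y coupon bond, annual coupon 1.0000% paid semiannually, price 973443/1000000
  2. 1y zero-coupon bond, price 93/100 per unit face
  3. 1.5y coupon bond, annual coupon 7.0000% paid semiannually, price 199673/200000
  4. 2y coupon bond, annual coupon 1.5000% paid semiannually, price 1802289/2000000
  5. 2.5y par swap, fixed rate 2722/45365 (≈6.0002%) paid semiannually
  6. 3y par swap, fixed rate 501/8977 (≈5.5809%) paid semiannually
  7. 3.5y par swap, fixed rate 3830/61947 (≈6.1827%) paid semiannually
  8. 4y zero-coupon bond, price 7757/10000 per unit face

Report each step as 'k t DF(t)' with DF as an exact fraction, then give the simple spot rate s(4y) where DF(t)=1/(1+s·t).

step 1 [0.5y] bond c/2=1/200: DF=(973443/1000000 − 1/200·(0))/(1+1/200) = 4843/5000 ≈ 0.968600
step 2 [1y] zero: DF = P = 93/100 ≈ 0.930000
step 3 [1.5y] bond c/2=7/200: DF=(199673/200000 − 7/200·(0.968600+0.930000))/(1+7/200) = 2251/2500 ≈ 0.900400
step 4 [2y] bond c/2=3/400: DF=(1802289/2000000 − 3/400·(0.968600+0.930000+0.900400))/(1+3/400) = 546/625 ≈ 0.873600
step 5 [2.5y] swap r/2=1361/45365: DF=(1 − 1361/45365·(0.968600+0.930000+0.900400+0.873600))/(1+1361/45365) = 8639/10000 ≈ 0.863900
step 6 [3y] swap r/2=501/17954: DF=(1 − 501/17954·(0.968600+0.930000+0.900400+0.873600+0.863900))/(1+501/17954) = 8497/10000 ≈ 0.849700
step 7 [3.5y] swap r/2=1915/61947: DF=(1 − 1915/61947·(0.968600+0.930000+0.900400+0.873600+0.863900+0.849700))/(1+1915/61947) = 1617/2000 ≈ 0.808500
step 8 [4y] zero: DF = P = 7757/10000 ≈ 0.775700

1 1/2 4843/5000
2 1 93/100
3 3/2 2251/2500
4 2 546/625
5 5/2 8639/10000
6 3 8497/10000
7 7/2 1617/2000
8 4 7757/10000
s(4y) = (1/(7757/10000) − 1)/(4) = 2243/31028 ≈ 7.2290%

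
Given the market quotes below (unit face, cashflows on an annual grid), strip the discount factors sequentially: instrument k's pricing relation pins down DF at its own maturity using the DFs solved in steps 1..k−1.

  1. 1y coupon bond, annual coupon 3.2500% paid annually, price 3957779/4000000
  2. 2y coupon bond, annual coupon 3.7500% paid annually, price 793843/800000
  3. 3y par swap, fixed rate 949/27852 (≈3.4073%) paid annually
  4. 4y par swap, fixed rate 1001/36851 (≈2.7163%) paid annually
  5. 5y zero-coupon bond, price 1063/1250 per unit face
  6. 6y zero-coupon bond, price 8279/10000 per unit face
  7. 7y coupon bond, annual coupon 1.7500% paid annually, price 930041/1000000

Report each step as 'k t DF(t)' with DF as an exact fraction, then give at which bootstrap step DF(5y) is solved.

step 1 [1y] bond c/1=13/400: DF=(3957779/4000000 − 13/400·(0))/(1+13/400) = 9583/10000 ≈ 0.958300
step 2 [2y] bond c/1=3/80: DF=(793843/800000 − 3/80·(0.958300))/(1+3/80) = 4609/5000 ≈ 0.921800
step 3 [3y] swap r/1=949/27852: DF=(1 − 949/27852·(0.958300+0.921800))/(1+949/27852) = 9051/10000 ≈ 0.905100
step 4 [4y] swap r/1=1001/36851: DF=(1 − 1001/36851·(0.958300+0.921800+0.905100))/(1+1001/36851) = 8999/10000 ≈ 0.899900
step 5 [5y] zero: DF = P = 1063/1250 ≈ 0.850400
step 6 [6y] zero: DF = P = 8279/10000 ≈ 0.827900
step 7 [7y] bond c/1=7/400: DF=(930041/1000000 − 7/400·(0.958300+0.921800+0.905100+0.899900+0.850400+0.827900))/(1+7/400) = 4109/5000 ≈ 0.821800

1 1 9583/10000
2 2 4609/5000
3 3 9051/10000
4 4 8999/10000
5 5 1063/1250
6 6 8279/10000
7 7 4109/5000
DF(5y) is solved at step 5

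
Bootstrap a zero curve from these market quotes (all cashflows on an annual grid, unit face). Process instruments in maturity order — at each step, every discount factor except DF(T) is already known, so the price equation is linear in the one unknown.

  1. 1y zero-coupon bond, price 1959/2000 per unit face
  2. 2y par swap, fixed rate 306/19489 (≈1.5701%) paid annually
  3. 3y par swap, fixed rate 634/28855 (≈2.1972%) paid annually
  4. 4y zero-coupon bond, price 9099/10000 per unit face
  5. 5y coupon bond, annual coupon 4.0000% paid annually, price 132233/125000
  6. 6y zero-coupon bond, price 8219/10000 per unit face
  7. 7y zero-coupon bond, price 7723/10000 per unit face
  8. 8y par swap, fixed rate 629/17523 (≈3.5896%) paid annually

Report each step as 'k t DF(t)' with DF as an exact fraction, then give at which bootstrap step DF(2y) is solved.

step 1 [1y] zero: DF = P = 1959/2000 ≈ 0.979500
step 2 [2y] swap r/1=306/19489: DF=(1 − 306/19489·(0.979500))/(1+306/19489) = 4847/5000 ≈ 0.969400
step 3 [3y] swap r/1=634/28855: DF=(1 − 634/28855·(0.979500+0.969400))/(1+634/28855) = 4683/5000 ≈ 0.936600
step 4 [4y] zero: DF = P = 9099/10000 ≈ 0.909900
step 5 [5y] bond c/1=1/25: DF=(132233/125000 − 1/25·(0.979500+0.969400+0.936600+0.909900))/(1+1/25) = 1089/1250 ≈ 0.871200
step 6 [6y] zero: DF = P = 8219/10000 ≈ 0.821900
step 7 [7y] zero: DF = P = 7723/10000 ≈ 0.772300
step 8 [8y] swap r/1=629/17523: DF=(1 − 629/17523·(0.979500+0.969400+0.936600+0.909900+0.871200+0.821900+0.772300))/(1+629/17523) = 1871/2500 ≈ 0.748400

1 1 1959/2000
2 2 4847/5000
3 3 4683/5000
4 4 9099/10000
5 5 1089/1250
6 6 8219/10000
7 7 7723/10000
8 8 1871/2500
DF(2y) is solved at step 2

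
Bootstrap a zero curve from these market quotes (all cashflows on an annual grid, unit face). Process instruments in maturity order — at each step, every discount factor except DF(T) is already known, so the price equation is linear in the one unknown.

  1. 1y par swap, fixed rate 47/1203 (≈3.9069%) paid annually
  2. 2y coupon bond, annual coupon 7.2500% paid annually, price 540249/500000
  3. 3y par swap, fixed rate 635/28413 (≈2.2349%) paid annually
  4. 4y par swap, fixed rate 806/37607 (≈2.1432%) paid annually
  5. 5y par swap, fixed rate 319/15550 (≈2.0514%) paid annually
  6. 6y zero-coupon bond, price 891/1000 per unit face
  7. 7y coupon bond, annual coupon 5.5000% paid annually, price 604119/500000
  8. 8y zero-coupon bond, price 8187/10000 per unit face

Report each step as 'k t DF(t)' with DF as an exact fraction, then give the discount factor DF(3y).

1 1 1203/1250
2 2 589/625
3 3 1873/2000
4 4 4597/5000
5 5 9043/10000
6 6 891/1000
7 7 2139/2500
8 8 8187/10000
DF(3y) = 1873/2000 ≈ 0.936500

step 1 [1y] swap r/1=47/1203: DF=(1 − 47/1203·(0))/(1+47/1203) = 1203/1250 ≈ 0.962400
step 2 [2y] bond c/1=29/400: DF=(540249/500000 − 29/400·(0.962400))/(1+29/400) = 589/625 ≈ 0.942400
step 3 [3y] swap r/1=635/28413: DF=(1 − 635/28413·(0.962400+0.942400))/(1+635/28413) = 1873/2000 ≈ 0.936500
step 4 [4y] swap r/1=806/37607: DF=(1 − 806/37607·(0.962400+0.942400+0.936500))/(1+806/37607) = 4597/5000 ≈ 0.919400
step 5 [5y] swap r/1=319/15550: DF=(1 − 319/15550·(0.962400+0.942400+0.936500+0.919400))/(1+319/15550) = 9043/10000 ≈ 0.904300
step 6 [6y] zero: DF = P = 891/1000 ≈ 0.891000
step 7 [7y] bond c/1=11/200: DF=(604119/500000 − 11/200·(0.962400+0.942400+0.936500+0.919400+0.904300+0.891000))/(1+11/200) = 2139/2500 ≈ 0.855600
step 8 [8y] zero: DF = P = 8187/10000 ≈ 0.818700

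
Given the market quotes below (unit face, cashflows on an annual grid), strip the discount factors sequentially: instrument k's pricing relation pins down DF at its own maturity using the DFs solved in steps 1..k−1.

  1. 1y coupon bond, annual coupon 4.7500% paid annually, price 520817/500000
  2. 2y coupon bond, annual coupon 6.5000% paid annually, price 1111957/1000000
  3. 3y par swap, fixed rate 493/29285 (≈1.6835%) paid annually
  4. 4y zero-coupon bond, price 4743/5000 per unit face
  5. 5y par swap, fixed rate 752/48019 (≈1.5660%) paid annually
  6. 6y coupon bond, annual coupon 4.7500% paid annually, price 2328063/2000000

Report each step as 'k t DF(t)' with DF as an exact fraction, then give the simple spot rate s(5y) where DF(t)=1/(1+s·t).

step 1 [1y] bond c/1=19/400: DF=(520817/500000 − 19/400·(0))/(1+19/400) = 1243/1250 ≈ 0.994400
step 2 [2y] bond c/1=13/200: DF=(1111957/1000000 − 13/200·(0.994400))/(1+13/200) = 4917/5000 ≈ 0.983400
step 3 [3y] swap r/1=493/29285: DF=(1 − 493/29285·(0.994400+0.983400))/(1+493/29285) = 9507/10000 ≈ 0.950700
step 4 [4y] zero: DF = P = 4743/5000 ≈ 0.948600
step 5 [5y] swap r/1=752/48019: DF=(1 − 752/48019·(0.994400+0.983400+0.950700+0.948600))/(1+752/48019) = 578/625 ≈ 0.924800
step 6 [6y] bond c/1=19/400: DF=(2328063/2000000 − 19/400·(0.994400+0.983400+0.950700+0.948600+0.924800))/(1+19/400) = 1787/2000 ≈ 0.893500

1 1 1243/1250
2 2 4917/5000
3 3 9507/10000
4 4 4743/5000
5 5 578/625
6 6 1787/2000
s(5y) = (1/(578/625) − 1)/(5) = 47/2890 ≈ 1.6263%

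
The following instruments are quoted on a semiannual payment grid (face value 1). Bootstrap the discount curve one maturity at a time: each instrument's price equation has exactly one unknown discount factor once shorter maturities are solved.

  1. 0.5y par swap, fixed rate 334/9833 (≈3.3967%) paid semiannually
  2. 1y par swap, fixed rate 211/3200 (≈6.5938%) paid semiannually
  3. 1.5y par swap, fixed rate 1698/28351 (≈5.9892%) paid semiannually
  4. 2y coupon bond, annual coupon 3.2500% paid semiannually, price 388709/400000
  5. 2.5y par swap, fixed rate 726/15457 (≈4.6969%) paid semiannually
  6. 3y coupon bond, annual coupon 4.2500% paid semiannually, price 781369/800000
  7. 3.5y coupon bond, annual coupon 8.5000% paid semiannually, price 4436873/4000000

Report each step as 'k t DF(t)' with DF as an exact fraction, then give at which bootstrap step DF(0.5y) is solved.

1 1/2 9833/10000
2 1 9367/10000
3 3/2 9151/10000
4 2 9109/10000
5 5/2 8911/10000
6 3 8599/10000
7 7/2 8399/10000
DF(0.5y) is solved at step 1

step 1 [0.5y] swap r/2=167/9833: DF=(1 − 167/9833·(0))/(1+167/9833) = 9833/10000 ≈ 0.983300
step 2 [1y] swap r/2=211/6400: DF=(1 − 211/6400·(0.983300))/(1+211/6400) = 9367/10000 ≈ 0.936700
step 3 [1.5y] swap r/2=849/28351: DF=(1 − 849/28351·(0.983300+0.936700))/(1+849/28351) = 9151/10000 ≈ 0.915100
step 4 [2y] bond c/2=13/800: DF=(388709/400000 − 13/800·(0.983300+0.936700+0.915100))/(1+13/800) = 9109/10000 ≈ 0.910900
step 5 [2.5y] swap r/2=363/15457: DF=(1 − 363/15457·(0.983300+0.936700+0.915100+0.910900))/(1+363/15457) = 8911/10000 ≈ 0.891100
step 6 [3y] bond c/2=17/800: DF=(781369/800000 − 17/800·(0.983300+0.936700+0.915100+0.910900+0.891100))/(1+17/800) = 8599/10000 ≈ 0.859900
step 7 [3.5y] bond c/2=17/400: DF=(4436873/4000000 − 17/400·(0.983300+0.936700+0.915100+0.910900+0.891100+0.859900))/(1+17/400) = 8399/10000 ≈ 0.839900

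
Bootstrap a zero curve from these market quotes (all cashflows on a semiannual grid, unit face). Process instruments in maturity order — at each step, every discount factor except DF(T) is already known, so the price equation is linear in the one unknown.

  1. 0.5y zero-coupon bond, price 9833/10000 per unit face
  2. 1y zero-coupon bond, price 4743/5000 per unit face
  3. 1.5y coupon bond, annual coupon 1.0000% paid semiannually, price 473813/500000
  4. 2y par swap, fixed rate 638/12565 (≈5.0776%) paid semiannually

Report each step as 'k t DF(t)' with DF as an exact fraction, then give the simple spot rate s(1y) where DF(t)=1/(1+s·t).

1 1/2 9833/10000
2 1 4743/5000
3 3/2 9333/10000
4 2 9043/10000
s(1y) = (1/(4743/5000) − 1)/(1) = 257/4743 ≈ 5.4185%

step 1 [0.5y] zero: DF = P = 9833/10000 ≈ 0.983300
step 2 [1y] zero: DF = P = 4743/5000 ≈ 0.948600
step 3 [1.5y] bond c/2=1/200: DF=(473813/500000 − 1/200·(0.983300+0.948600))/(1+1/200) = 9333/10000 ≈ 0.933300
step 4 [2y] swap r/2=319/12565: DF=(1 − 319/12565·(0.983300+0.948600+0.933300))/(1+319/12565) = 9043/10000 ≈ 0.904300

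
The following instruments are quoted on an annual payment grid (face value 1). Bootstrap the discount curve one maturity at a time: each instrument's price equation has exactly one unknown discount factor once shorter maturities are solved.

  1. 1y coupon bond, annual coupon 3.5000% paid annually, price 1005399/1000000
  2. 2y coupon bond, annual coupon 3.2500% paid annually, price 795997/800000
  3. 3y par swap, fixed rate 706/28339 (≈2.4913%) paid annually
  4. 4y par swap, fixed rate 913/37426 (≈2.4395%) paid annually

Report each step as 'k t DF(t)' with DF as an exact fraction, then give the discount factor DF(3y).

1 1 4857/5000
2 2 9331/10000
3 3 4647/5000
4 4 9087/10000
DF(3y) = 4647/5000 ≈ 0.929400

step 1 [1y] bond c/1=7/200: DF=(1005399/1000000 − 7/200·(0))/(1+7/200) = 4857/5000 ≈ 0.971400
step 2 [2y] bond c/1=13/400: DF=(795997/800000 − 13/400·(0.971400))/(1+13/400) = 9331/10000 ≈ 0.933100
step 3 [3y] swap r/1=706/28339: DF=(1 − 706/28339·(0.971400+0.933100))/(1+706/28339) = 4647/5000 ≈ 0.929400
step 4 [4y] swap r/1=913/37426: DF=(1 − 913/37426·(0.971400+0.933100+0.929400))/(1+913/37426) = 9087/10000 ≈ 0.908700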